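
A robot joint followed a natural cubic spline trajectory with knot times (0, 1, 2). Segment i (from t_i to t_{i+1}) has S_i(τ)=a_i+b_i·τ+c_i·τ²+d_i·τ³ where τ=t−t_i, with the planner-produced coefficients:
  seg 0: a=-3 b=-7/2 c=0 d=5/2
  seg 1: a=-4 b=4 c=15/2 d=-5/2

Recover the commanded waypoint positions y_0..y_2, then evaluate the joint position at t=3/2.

y_0 = S_0(0) = a_0 = -3
y_1 = S_1(0) = a_1 = -4
y_2 = S_1(1) = 5
t_q=3/2 is in segment 1 (τ=1/2); S_1(τ)=-7/16

y_0=-3 y_1=-4 y_2=5
S(3/2) = -7/16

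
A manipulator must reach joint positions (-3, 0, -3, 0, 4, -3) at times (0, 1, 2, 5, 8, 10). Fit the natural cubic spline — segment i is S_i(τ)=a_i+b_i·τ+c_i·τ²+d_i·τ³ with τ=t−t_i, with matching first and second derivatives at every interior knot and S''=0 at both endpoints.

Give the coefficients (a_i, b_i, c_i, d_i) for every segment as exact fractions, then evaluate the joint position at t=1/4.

Δ: Δ0=3, Δ1=-3, Δ2=1, Δ3=4/3, Δ4=-7/2
row 1: diag=4, rhs=-36; c'=1/4, d'=-9
row 2: denom=8−1·1/4=31/4; d'=(24−1·-9)/(31/4)=132/31
row 3: denom=12−3·12/31=336/31; d'=(2−3·132/31)/(336/31)=-167/168
row 4: denom=10−3·31/112=1027/112; d'=(-29−3·-167/168)/(1027/112)=-2914/1027
back: M4=-2914/1027
back: M3=-167/168−31/112·-2914/1027=-643/3081
back: M2=132/31−12/31·-643/3081=4456/1027
back: M1=-9−1/4·4456/1027=-10357/1027
M: M0=0, M1=-10357/1027, M2=4456/1027, M3=-643/3081, M4=-2914/1027, M5=0
seg 0: a=-3, c=M0/2=0, d=(M1−M0)/(6·1)=-10357/6162, b=Δ0−h0·(2M0+M1)/6=28843/6162
seg 1: a=0, c=M1/2=-10357/2054, d=(M2−M1)/(6·1)=14813/6162, b=Δ1−h1·(2M1+M2)/6=-1114/3081
seg 2: a=-3, c=M2/2=2228/1027, d=(M3−M2)/(6·3)=-14011/55458, b=Δ2−h2·(2M2+M3)/6=-19931/6162
seg 3: a=0, c=M3/2=-643/6162, d=(M4−M3)/(6·3)=-623/4266, b=Δ3−h3·(2M3+M4)/6=9122/3081
seg 4: a=4, c=M4/2=-1457/1027, d=(M5−M4)/(6·2)=1457/6162, b=Δ4−h4·(2M4+M5)/6=-9911/6162
t_q=1/4 → seg 0, τ=1/4; S=-3+28843/6162·τ+0·τ²+-10357/6162·τ³=-243991/131456

  seg 0: a=-3 b=28843/6162 c=0 d=-10357/6162
  seg 1: a=0 b=-1114/3081 c=-10357/2054 d=14813/6162
  seg 2: a=-3 b=-19931/6162 c=2228/1027 d=-14011/55458
  seg 3: a=0 b=9122/3081 c=-643/6162 d=-623/4266
  seg 4: a=4 b=-9911/6162 c=-1457/1027 d=1457/6162
S(1/4) = -243991/131456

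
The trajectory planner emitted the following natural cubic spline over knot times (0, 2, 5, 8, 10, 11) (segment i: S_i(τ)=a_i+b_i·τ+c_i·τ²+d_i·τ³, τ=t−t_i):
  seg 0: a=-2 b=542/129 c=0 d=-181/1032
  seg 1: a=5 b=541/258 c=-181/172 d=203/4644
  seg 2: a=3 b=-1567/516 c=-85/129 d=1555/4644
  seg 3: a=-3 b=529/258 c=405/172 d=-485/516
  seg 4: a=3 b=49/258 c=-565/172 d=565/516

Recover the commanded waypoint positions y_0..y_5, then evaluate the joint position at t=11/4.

y_0 = S_0(0) = a_0 = -2
y_1 = S_1(0) = a_1 = 5
y_2 = S_2(0) = a_2 = 3
y_3 = S_3(0) = a_3 = -3
y_4 = S_4(0) = a_4 = 3
y_5 = S_4(1) = 1
t_q=11/4 is in segment 1 (τ=3/4); S_1(τ)=66039/11008

y_0=-2 y_1=5 y_2=3 y_3=-3 y_4=3 y_5=1
S(11/4) = 66039/11008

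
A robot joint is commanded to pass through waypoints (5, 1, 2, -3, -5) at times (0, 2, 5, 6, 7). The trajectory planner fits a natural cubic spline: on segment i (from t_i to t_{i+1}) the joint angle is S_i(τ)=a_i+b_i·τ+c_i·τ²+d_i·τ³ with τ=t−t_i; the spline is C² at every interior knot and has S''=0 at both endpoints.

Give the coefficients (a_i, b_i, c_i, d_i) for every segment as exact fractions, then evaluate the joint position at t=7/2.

  seg 0: a=5 b=-1258/411 c=0 d=109/411
  seg 1: a=1 b=50/411 c=218/137 d=-625/1233
  seg 2: a=2 b=-1651/411 c=-407/137 d=817/411
  seg 3: a=-3 b=-1642/411 c=410/137 d=-410/411
S(7/2) = 3345/1096

Δ: Δ0=-2, Δ1=1/3, Δ2=-5, Δ3=-2
row 1: diag=10, rhs=14; c'=3/10, d'=7/5
row 2: denom=8−3·3/10=71/10; d'=(-32−3·7/5)/(71/10)=-362/71
row 3: denom=4−1·10/71=274/71; d'=(18−1·-362/71)/(274/71)=820/137
back: M3=820/137
back: M2=-362/71−10/71·820/137=-814/137
back: M1=7/5−3/10·-814/137=436/137
M: M0=0, M1=436/137, M2=-814/137, M3=820/137, M4=0
seg 0: a=5, c=M0/2=0, d=(M1−M0)/(6·2)=109/411, b=Δ0−h0·(2M0+M1)/6=-1258/411
seg 1: a=1, c=M1/2=218/137, d=(M2−M1)/(6·3)=-625/1233, b=Δ1−h1·(2M1+M2)/6=50/411
seg 2: a=2, c=M2/2=-407/137, d=(M3−M2)/(6·1)=817/411, b=Δ2−h2·(2M2+M3)/6=-1651/411
seg 3: a=-3, c=M3/2=410/137, d=(M4−M3)/(6·1)=-410/411, b=Δ3−h3·(2M3+M4)/6=-1642/411
t_q=7/2 → seg 1, τ=3/2; S=1+50/411·τ+218/137·τ²+-625/1233·τ³=3345/1096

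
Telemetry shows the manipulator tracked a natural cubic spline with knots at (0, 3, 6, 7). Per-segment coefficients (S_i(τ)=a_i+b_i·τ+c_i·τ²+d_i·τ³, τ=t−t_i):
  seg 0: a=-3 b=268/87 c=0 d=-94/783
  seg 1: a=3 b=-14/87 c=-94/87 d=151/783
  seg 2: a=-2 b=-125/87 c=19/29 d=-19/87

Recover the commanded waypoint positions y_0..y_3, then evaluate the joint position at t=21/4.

y_0 = S_0(0) = a_0 = -3
y_1 = S_1(0) = a_1 = 3
y_2 = S_2(0) = a_2 = -2
y_3 = S_2(1) = -3
t_q=21/4 is in segment 1 (τ=9/4); S_1(τ)=-1179/1856

y_0=-3 y_1=3 y_2=-2 y_3=-3
S(21/4) = -1179/1856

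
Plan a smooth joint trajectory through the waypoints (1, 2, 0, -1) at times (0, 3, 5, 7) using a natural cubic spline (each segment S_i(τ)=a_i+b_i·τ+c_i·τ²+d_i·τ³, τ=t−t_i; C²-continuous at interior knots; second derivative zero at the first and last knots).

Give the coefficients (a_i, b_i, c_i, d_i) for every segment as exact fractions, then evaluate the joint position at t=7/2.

Δ: Δ0=1/3, Δ1=-1, Δ2=-1/2
row 1: diag=10, rhs=-8; c'=1/5, d'=-4/5
row 2: denom=8−2·1/5=38/5; d'=(3−2·-4/5)/(38/5)=23/38
back: M2=23/38
back: M1=-4/5−1/5·23/38=-35/38
M: M0=0, M1=-35/38, M2=23/38, M3=0
seg 0: a=1, c=M0/2=0, d=(M1−M0)/(6·3)=-35/684, b=Δ0−h0·(2M0+M1)/6=181/228
seg 1: a=2, c=M1/2=-35/76, d=(M2−M1)/(6·2)=29/228, b=Δ1−h1·(2M1+M2)/6=-67/114
seg 2: a=0, c=M2/2=23/76, d=(M3−M2)/(6·2)=-23/456, b=Δ2−h2·(2M2+M3)/6=-103/114
t_q=7/2 → seg 1, τ=1/2; S=2+-67/114·τ+-35/76·τ²+29/228·τ³=977/608

  seg 0: a=1 b=181/228 c=0 d=-35/684
  seg 1: a=2 b=-67/114 c=-35/76 d=29/228
  seg 2: a=0 b=-103/114 c=23/76 d=-23/456
S(7/2) = 977/608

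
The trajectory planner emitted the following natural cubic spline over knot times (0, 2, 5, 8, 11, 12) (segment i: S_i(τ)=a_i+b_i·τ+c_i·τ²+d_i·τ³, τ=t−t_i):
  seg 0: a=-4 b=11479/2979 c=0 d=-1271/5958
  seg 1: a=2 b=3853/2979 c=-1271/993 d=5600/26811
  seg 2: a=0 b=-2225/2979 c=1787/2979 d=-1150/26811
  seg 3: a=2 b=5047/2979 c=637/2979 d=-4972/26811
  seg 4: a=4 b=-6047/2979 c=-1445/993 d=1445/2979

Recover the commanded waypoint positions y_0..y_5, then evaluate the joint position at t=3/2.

y_0 = S_0(0) = a_0 = -4
y_1 = S_1(0) = a_1 = 2
y_2 = S_2(0) = a_2 = 0
y_3 = S_3(0) = a_3 = 2
y_4 = S_4(0) = a_4 = 4
y_5 = S_4(1) = 1
t_q=3/2 is in segment 0 (τ=3/2); S_0(τ)=16841/15888

y_0=-4 y_1=2 y_2=0 y_3=2 y_4=4 y_5=1
S(3/2) = 16841/15888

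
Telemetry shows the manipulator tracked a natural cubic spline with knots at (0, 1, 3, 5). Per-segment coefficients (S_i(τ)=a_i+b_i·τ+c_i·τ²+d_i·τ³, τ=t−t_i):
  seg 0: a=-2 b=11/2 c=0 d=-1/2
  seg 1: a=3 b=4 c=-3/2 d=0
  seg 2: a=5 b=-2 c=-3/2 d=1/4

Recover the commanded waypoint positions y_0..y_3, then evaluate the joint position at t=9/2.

y_0 = S_0(0) = a_0 = -2
y_1 = S_1(0) = a_1 = 3
y_2 = S_2(0) = a_2 = 5
y_3 = S_2(2) = -3
t_q=9/2 is in segment 2 (τ=3/2); S_2(τ)=-17/32

y_0=-2 y_1=3 y_2=5 y_3=-3
S(9/2) = -17/32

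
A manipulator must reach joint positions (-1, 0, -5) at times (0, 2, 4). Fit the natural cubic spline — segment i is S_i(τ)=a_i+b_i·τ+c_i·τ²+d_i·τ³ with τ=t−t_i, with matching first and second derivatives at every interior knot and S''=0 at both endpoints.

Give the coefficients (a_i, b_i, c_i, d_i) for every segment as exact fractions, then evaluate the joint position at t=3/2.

  seg 0: a=-1 b=5/4 c=0 d=-3/16
  seg 1: a=0 b=-1 c=-9/8 d=3/16
S(3/2) = 31/128

Δ: Δ0=1/2, Δ1=-5/2
row 1: diag=8, rhs=-18; c'=1/4, d'=-9/4
back: M1=-9/4
M: M0=0, M1=-9/4, M2=0
seg 0: a=-1, c=M0/2=0, d=(M1−M0)/(6·2)=-3/16, b=Δ0−h0·(2M0+M1)/6=5/4
seg 1: a=0, c=M1/2=-9/8, d=(M2−M1)/(6·2)=3/16, b=Δ1−h1·(2M1+M2)/6=-1
t_q=3/2 → seg 0, τ=3/2; S=-1+5/4·τ+0·τ²+-3/16·τ³=31/128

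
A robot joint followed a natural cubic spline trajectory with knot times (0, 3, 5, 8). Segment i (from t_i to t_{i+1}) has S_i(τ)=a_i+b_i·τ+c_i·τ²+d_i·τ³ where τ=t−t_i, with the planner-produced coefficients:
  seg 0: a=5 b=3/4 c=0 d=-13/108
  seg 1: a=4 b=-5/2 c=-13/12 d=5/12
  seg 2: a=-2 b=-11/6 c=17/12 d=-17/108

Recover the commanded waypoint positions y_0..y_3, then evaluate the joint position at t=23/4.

y_0=5 y_1=4 y_2=-2 y_3=1
S(23/4) = -677/256

y_0 = S_0(0) = a_0 = 5
y_1 = S_1(0) = a_1 = 4
y_2 = S_2(0) = a_2 = -2
y_3 = S_2(3) = 1
t_q=23/4 is in segment 2 (τ=3/4); S_2(τ)=-677/256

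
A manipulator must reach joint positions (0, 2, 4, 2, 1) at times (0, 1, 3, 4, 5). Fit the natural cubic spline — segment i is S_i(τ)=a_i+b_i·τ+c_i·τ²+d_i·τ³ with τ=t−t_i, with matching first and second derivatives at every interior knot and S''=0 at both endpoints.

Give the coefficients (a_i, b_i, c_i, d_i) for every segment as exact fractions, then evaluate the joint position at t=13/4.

  seg 0: a=0 b=241/122 c=0 d=3/122
  seg 1: a=2 b=125/61 c=9/122 d=-73/244
  seg 2: a=4 b=-76/61 c=-105/61 d=59/61
  seg 3: a=2 b=-109/61 c=72/61 d=-24/61
S(13/4) = 14039/3904

Δ: Δ0=2, Δ1=1, Δ2=-2, Δ3=-1
row 1: diag=6, rhs=-6; c'=1/3, d'=-1
row 2: denom=6−2·1/3=16/3; d'=(-18−2·-1)/(16/3)=-3
row 3: denom=4−1·3/16=61/16; d'=(6−1·-3)/(61/16)=144/61
back: M3=144/61
back: M2=-3−3/16·144/61=-210/61
back: M1=-1−1/3·-210/61=9/61
M: M0=0, M1=9/61, M2=-210/61, M3=144/61, M4=0
seg 0: a=0, c=M0/2=0, d=(M1−M0)/(6·1)=3/122, b=Δ0−h0·(2M0+M1)/6=241/122
seg 1: a=2, c=M1/2=9/122, d=(M2−M1)/(6·2)=-73/244, b=Δ1−h1·(2M1+M2)/6=125/61
seg 2: a=4, c=M2/2=-105/61, d=(M3−M2)/(6·1)=59/61, b=Δ2−h2·(2M2+M3)/6=-76/61
seg 3: a=2, c=M3/2=72/61, d=(M4−M3)/(6·1)=-24/61, b=Δ3−h3·(2M3+M4)/6=-109/61
t_q=13/4 → seg 2, τ=1/4; S=4+-76/61·τ+-105/61·τ²+59/61·τ³=14039/3904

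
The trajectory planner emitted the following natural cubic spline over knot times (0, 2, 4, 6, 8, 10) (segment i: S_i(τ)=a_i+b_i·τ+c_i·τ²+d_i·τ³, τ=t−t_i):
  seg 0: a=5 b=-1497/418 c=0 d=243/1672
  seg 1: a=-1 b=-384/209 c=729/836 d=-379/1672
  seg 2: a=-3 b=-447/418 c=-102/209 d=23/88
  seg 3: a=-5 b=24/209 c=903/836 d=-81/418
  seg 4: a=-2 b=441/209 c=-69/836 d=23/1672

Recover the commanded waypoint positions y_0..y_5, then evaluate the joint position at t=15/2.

y_0 = S_0(0) = a_0 = 5
y_1 = S_1(0) = a_1 = -1
y_2 = S_2(0) = a_2 = -3
y_3 = S_3(0) = a_3 = -5
y_4 = S_4(0) = a_4 = -2
y_5 = S_4(2) = 2
t_q=15/2 is in segment 3 (τ=3/2); S_3(τ)=-2551/836

y_0=5 y_1=-1 y_2=-3 y_3=-5 y_4=-2 y_5=2
S(15/2) = -2551/836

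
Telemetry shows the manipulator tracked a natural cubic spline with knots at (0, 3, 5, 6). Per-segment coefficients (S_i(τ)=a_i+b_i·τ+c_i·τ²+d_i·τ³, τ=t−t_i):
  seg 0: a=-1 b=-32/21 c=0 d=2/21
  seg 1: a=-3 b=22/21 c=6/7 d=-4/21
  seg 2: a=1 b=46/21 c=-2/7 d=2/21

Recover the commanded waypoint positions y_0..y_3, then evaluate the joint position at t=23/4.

y_0=-1 y_1=-3 y_2=1 y_3=3
S(23/4) = 565/224

y_0 = S_0(0) = a_0 = -1
y_1 = S_1(0) = a_1 = -3
y_2 = S_2(0) = a_2 = 1
y_3 = S_2(1) = 3
t_q=23/4 is in segment 2 (τ=3/4); S_2(τ)=565/224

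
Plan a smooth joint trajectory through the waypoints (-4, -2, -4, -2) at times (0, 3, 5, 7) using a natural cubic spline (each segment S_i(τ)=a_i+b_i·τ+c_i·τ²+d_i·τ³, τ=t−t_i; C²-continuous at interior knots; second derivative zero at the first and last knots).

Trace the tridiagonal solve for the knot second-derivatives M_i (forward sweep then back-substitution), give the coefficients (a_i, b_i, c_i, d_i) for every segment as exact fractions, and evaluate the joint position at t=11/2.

Δ: Δ0=2/3, Δ1=-1, Δ2=1
row 1: diag=10, rhs=-10; c'=1/5, d'=-1
row 2: denom=8−2·1/5=38/5; d'=(12−2·-1)/(38/5)=35/19
back: M2=35/19
back: M1=-1−1/5·35/19=-26/19
M: M0=0, M1=-26/19, M2=35/19, M3=0
seg 0: a=-4, c=M0/2=0, d=(M1−M0)/(6·3)=-13/171, b=Δ0−h0·(2M0+M1)/6=77/57
seg 1: a=-2, c=M1/2=-13/19, d=(M2−M1)/(6·2)=61/228, b=Δ1−h1·(2M1+M2)/6=-40/57
seg 2: a=-4, c=M2/2=35/38, d=(M3−M2)/(6·2)=-35/228, b=Δ2−h2·(2M2+M3)/6=-13/57
t_q=11/2 → seg 2, τ=1/2; S=-4+-13/57·τ+35/38·τ²+-35/228·τ³=-2373/608

  seg 0: a=-4 b=77/57 c=0 d=-13/171
  seg 1: a=-2 b=-40/57 c=-13/19 d=61/228
  seg 2: a=-4 b=-13/57 c=35/38 d=-35/228
S(11/2) = -2373/608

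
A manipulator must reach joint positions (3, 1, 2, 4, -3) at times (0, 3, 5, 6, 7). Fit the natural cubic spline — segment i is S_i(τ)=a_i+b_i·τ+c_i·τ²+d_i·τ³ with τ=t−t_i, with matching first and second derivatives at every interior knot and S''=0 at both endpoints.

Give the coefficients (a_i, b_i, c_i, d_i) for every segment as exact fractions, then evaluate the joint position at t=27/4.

Δ: Δ0=-2/3, Δ1=1/2, Δ2=2, Δ3=-7
row 1: diag=10, rhs=7; c'=1/5, d'=7/10
row 2: denom=6−2·1/5=28/5; d'=(9−2·7/10)/(28/5)=19/14
row 3: denom=4−1·5/28=107/28; d'=(-54−1·19/14)/(107/28)=-1550/107
back: M3=-1550/107
back: M2=19/14−5/28·-1550/107=422/107
back: M1=7/10−1/5·422/107=-19/214
M: M0=0, M1=-19/214, M2=422/107, M3=-1550/107, M4=0
seg 0: a=3, c=M0/2=0, d=(M1−M0)/(6·3)=-19/3852, b=Δ0−h0·(2M0+M1)/6=-799/1284
seg 1: a=1, c=M1/2=-19/428, d=(M2−M1)/(6·2)=863/2568, b=Δ1−h1·(2M1+M2)/6=-485/642
seg 2: a=2, c=M2/2=211/107, d=(M3−M2)/(6·1)=-986/321, b=Δ2−h2·(2M2+M3)/6=995/321
seg 3: a=4, c=M3/2=-775/107, d=(M4−M3)/(6·1)=775/321, b=Δ3−h3·(2M3+M4)/6=-697/321
t_q=27/4 → seg 3, τ=3/4; S=4+-697/321·τ+-775/107·τ²+775/321·τ³=-4685/6848

  seg 0: a=3 b=-799/1284 c=0 d=-19/3852
  seg 1: a=1 b=-485/642 c=-19/428 d=863/2568
  seg 2: a=2 b=995/321 c=211/107 d=-986/321
  seg 3: a=4 b=-697/321 c=-775/107 d=775/321
S(27/4) = -4685/6848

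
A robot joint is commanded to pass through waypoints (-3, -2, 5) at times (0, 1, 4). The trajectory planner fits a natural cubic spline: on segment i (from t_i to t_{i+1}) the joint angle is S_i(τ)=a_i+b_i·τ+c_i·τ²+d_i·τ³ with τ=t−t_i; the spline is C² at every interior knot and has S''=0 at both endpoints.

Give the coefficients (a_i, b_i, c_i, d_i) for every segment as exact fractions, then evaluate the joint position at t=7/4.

Δ: Δ0=1, Δ1=7/3
row 1: diag=8, rhs=8; c'=3/8, d'=1
back: M1=1
M: M0=0, M1=1, M2=0
seg 0: a=-3, c=M0/2=0, d=(M1−M0)/(6·1)=1/6, b=Δ0−h0·(2M0+M1)/6=5/6
seg 1: a=-2, c=M1/2=1/2, d=(M2−M1)/(6·3)=-1/18, b=Δ1−h1·(2M1+M2)/6=4/3
t_q=7/4 → seg 1, τ=3/4; S=-2+4/3·τ+1/2·τ²+-1/18·τ³=-95/128

  seg 0: a=-3 b=5/6 c=0 d=1/6
  seg 1: a=-2 b=4/3 c=1/2 d=-1/18
S(7/4) = -95/128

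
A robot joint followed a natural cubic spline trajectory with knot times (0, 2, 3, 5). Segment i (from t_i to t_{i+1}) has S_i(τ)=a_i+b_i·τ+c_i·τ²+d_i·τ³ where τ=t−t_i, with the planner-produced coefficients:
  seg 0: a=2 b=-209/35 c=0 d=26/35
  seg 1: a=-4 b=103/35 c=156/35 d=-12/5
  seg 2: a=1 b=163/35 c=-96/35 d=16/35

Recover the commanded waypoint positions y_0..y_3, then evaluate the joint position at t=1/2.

y_0=2 y_1=-4 y_2=1 y_3=3
S(1/2) = -25/28

y_0 = S_0(0) = a_0 = 2
y_1 = S_1(0) = a_1 = -4
y_2 = S_2(0) = a_2 = 1
y_3 = S_2(2) = 3
t_q=1/2 is in segment 0 (τ=1/2); S_0(τ)=-25/28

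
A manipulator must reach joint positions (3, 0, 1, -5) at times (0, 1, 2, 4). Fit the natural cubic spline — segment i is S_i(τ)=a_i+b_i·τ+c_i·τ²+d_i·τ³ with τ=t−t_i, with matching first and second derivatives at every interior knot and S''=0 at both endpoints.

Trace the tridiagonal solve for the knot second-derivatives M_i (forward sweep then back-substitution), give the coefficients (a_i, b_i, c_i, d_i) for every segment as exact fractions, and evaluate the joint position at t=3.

  seg 0: a=3 b=-97/23 c=0 d=28/23
  seg 1: a=0 b=-13/23 c=84/23 d=-48/23
  seg 2: a=1 b=11/23 c=-60/23 d=10/23
S(3) = -16/23

Δ: Δ0=-3, Δ1=1, Δ2=-3
row 1: diag=4, rhs=24; c'=1/4, d'=6
row 2: denom=6−1·1/4=23/4; d'=(-24−1·6)/(23/4)=-120/23
back: M2=-120/23
back: M1=6−1/4·-120/23=168/23
M: M0=0, M1=168/23, M2=-120/23, M3=0
seg 0: a=3, c=M0/2=0, d=(M1−M0)/(6·1)=28/23, b=Δ0−h0·(2M0+M1)/6=-97/23
seg 1: a=0, c=M1/2=84/23, d=(M2−M1)/(6·1)=-48/23, b=Δ1−h1·(2M1+M2)/6=-13/23
seg 2: a=1, c=M2/2=-60/23, d=(M3−M2)/(6·2)=10/23, b=Δ2−h2·(2M2+M3)/6=11/23
t_q=3 → seg 2, τ=1; S=1+11/23·τ+-60/23·τ²+10/23·τ³=-16/23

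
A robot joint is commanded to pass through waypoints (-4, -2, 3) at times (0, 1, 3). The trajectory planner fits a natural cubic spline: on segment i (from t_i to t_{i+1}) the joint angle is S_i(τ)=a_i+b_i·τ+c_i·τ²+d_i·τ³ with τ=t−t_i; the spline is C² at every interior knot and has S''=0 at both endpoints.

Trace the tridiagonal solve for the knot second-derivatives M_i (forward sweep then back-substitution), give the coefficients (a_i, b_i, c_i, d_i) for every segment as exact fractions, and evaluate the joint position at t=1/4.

Δ: Δ0=2, Δ1=5/2
row 1: diag=6, rhs=3; c'=1/3, d'=1/2
back: M1=1/2
M: M0=0, M1=1/2, M2=0
seg 0: a=-4, c=M0/2=0, d=(M1−M0)/(6·1)=1/12, b=Δ0−h0·(2M0+M1)/6=23/12
seg 1: a=-2, c=M1/2=1/4, d=(M2−M1)/(6·2)=-1/24, b=Δ1−h1·(2M1+M2)/6=13/6
t_q=1/4 → seg 0, τ=1/4; S=-4+23/12·τ+0·τ²+1/12·τ³=-901/256

  seg 0: a=-4 b=23/12 c=0 d=1/12
  seg 1: a=-2 b=13/6 c=1/4 d=-1/24
S(1/4) = -901/256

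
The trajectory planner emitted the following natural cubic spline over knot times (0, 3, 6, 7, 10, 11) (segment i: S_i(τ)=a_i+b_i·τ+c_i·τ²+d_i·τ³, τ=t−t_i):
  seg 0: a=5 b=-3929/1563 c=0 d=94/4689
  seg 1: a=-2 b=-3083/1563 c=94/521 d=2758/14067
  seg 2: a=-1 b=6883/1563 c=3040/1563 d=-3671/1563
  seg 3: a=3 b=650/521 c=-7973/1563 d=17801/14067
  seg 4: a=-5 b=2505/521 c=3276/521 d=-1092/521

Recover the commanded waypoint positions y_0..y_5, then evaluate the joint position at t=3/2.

y_0=5 y_1=-2 y_2=-1 y_3=3 y_4=-5 y_5=4
S(3/2) = 2703/2084

y_0 = S_0(0) = a_0 = 5
y_1 = S_1(0) = a_1 = -2
y_2 = S_2(0) = a_2 = -1
y_3 = S_3(0) = a_3 = 3
y_4 = S_4(0) = a_4 = -5
y_5 = S_4(1) = 4
t_q=3/2 is in segment 0 (τ=3/2); S_0(τ)=2703/2084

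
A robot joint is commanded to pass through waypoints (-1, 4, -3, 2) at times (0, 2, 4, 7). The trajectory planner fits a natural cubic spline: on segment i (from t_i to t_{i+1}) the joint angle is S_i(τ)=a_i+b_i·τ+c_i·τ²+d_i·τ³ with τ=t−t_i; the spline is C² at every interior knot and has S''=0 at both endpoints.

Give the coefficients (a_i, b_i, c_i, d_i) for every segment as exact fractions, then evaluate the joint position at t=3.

Δ: Δ0=5/2, Δ1=-7/2, Δ2=5/3
row 1: diag=8, rhs=-36; c'=1/4, d'=-9/2
row 2: denom=10−2·1/4=19/2; d'=(31−2·-9/2)/(19/2)=80/19
back: M2=80/19
back: M1=-9/2−1/4·80/19=-211/38
M: M0=0, M1=-211/38, M2=80/19, M3=0
seg 0: a=-1, c=M0/2=0, d=(M1−M0)/(6·2)=-211/456, b=Δ0−h0·(2M0+M1)/6=248/57
seg 1: a=4, c=M1/2=-211/76, d=(M2−M1)/(6·2)=371/456, b=Δ1−h1·(2M1+M2)/6=-137/114
seg 2: a=-3, c=M2/2=40/19, d=(M3−M2)/(6·3)=-40/171, b=Δ2−h2·(2M2+M3)/6=-145/57
t_q=3 → seg 1, τ=1; S=4+-137/114·τ+-211/76·τ²+371/456·τ³=127/152

  seg 0: a=-1 b=248/57 c=0 d=-211/456
  seg 1: a=4 b=-137/114 c=-211/76 d=371/456
  seg 2: a=-3 b=-145/57 c=40/19 d=-40/171
S(3) = 127/152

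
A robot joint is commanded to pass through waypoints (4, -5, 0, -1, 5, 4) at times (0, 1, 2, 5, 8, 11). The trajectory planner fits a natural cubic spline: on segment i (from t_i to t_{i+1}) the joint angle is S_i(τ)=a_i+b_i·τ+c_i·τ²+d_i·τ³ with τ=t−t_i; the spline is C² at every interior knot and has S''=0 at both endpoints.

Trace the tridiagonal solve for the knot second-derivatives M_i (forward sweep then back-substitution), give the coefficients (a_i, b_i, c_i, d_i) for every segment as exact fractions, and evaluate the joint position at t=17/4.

Δ: Δ0=-9, Δ1=5, Δ2=-1/3, Δ3=2, Δ4=-1/3
row 1: diag=4, rhs=84; c'=1/4, d'=21
row 2: denom=8−1·1/4=31/4; d'=(-32−1·21)/(31/4)=-212/31
row 3: denom=12−3·12/31=336/31; d'=(14−3·-212/31)/(336/31)=535/168
row 4: denom=12−3·31/112=1251/112; d'=(-14−3·535/168)/(1251/112)=-2638/1251
back: M4=-2638/1251
back: M3=535/168−31/112·-2638/1251=4714/1251
back: M2=-212/31−12/31·4714/1251=-3460/417
back: M1=21−1/4·-3460/417=9622/417
M: M0=0, M1=9622/417, M2=-3460/417, M3=4714/1251, M4=-2638/1251, M5=0
seg 0: a=4, c=M0/2=0, d=(M1−M0)/(6·1)=4811/1251, b=Δ0−h0·(2M0+M1)/6=-16070/1251
seg 1: a=-5, c=M1/2=4811/417, d=(M2−M1)/(6·1)=-6541/1251, b=Δ1−h1·(2M1+M2)/6=-1637/1251
seg 2: a=0, c=M2/2=-1730/417, d=(M3−M2)/(6·3)=7547/11259, b=Δ2−h2·(2M2+M3)/6=7606/1251
seg 3: a=-1, c=M3/2=2357/1251, d=(M4−M3)/(6·3)=-3676/11259, b=Δ3−h3·(2M3+M4)/6=-893/1251
seg 4: a=5, c=M4/2=-1319/1251, d=(M5−M4)/(6·3)=1319/11259, b=Δ4−h4·(2M4+M5)/6=2221/1251
t_q=17/4 → seg 2, τ=9/4; S=0+7606/1251·τ+-1730/417·τ²+7547/11259·τ³=2779/8896

  seg 0: a=4 b=-16070/1251 c=0 d=4811/1251
  seg 1: a=-5 b=-1637/1251 c=4811/417 d=-6541/1251
  seg 2: a=0 b=7606/1251 c=-1730/417 d=7547/11259
  seg 3: a=-1 b=-893/1251 c=2357/1251 d=-3676/11259
  seg 4: a=5 b=2221/1251 c=-1319/1251 d=1319/11259
S(17/4) = 2779/8896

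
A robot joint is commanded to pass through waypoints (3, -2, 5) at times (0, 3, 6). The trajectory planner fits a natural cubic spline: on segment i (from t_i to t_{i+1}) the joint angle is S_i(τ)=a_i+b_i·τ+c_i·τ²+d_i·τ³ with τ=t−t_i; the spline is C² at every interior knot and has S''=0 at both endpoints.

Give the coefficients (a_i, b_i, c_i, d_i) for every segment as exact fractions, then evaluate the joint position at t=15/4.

  seg 0: a=3 b=-8/3 c=0 d=1/9
  seg 1: a=-2 b=1/3 c=1 d=-1/9
S(15/4) = -79/64

Δ: Δ0=-5/3, Δ1=7/3
row 1: diag=12, rhs=24; c'=1/4, d'=2
back: M1=2
M: M0=0, M1=2, M2=0
seg 0: a=3, c=M0/2=0, d=(M1−M0)/(6·3)=1/9, b=Δ0−h0·(2M0+M1)/6=-8/3
seg 1: a=-2, c=M1/2=1, d=(M2−M1)/(6·3)=-1/9, b=Δ1−h1·(2M1+M2)/6=1/3
t_q=15/4 → seg 1, τ=3/4; S=-2+1/3·τ+1·τ²+-1/9·τ³=-79/64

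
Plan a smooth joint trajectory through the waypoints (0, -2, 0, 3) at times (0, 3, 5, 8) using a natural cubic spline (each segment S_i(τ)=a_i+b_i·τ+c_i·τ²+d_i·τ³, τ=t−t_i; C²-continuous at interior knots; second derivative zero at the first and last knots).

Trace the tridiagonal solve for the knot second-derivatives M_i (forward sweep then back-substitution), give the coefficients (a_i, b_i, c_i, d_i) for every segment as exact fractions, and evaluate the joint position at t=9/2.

Δ: Δ0=-2/3, Δ1=1, Δ2=1
row 1: diag=10, rhs=10; c'=1/5, d'=1
row 2: denom=10−2·1/5=48/5; d'=(0−2·1)/(48/5)=-5/24
back: M2=-5/24
back: M1=1−1/5·-5/24=25/24
M: M0=0, M1=25/24, M2=-5/24, M3=0
seg 0: a=0, c=M0/2=0, d=(M1−M0)/(6·3)=25/432, b=Δ0−h0·(2M0+M1)/6=-19/16
seg 1: a=-2, c=M1/2=25/48, d=(M2−M1)/(6·2)=-5/48, b=Δ1−h1·(2M1+M2)/6=3/8
seg 2: a=0, c=M2/2=-5/48, d=(M3−M2)/(6·3)=5/432, b=Δ2−h2·(2M2+M3)/6=29/24
t_q=9/2 → seg 1, τ=3/2; S=-2+3/8·τ+25/48·τ²+-5/48·τ³=-79/128

  seg 0: a=0 b=-19/16 c=0 d=25/432
  seg 1: a=-2 b=3/8 c=25/48 d=-5/48
  seg 2: a=0 b=29/24 c=-5/48 d=5/432
S(9/2) = -79/128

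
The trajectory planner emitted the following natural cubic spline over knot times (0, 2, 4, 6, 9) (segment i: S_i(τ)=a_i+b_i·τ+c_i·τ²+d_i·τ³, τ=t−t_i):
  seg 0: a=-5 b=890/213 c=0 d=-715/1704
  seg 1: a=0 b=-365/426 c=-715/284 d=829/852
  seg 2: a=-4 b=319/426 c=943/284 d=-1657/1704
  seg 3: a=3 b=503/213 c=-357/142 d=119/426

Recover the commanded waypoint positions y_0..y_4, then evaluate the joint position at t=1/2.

y_0 = S_0(0) = a_0 = -5
y_1 = S_1(0) = a_1 = 0
y_2 = S_2(0) = a_2 = -4
y_3 = S_3(0) = a_3 = 3
y_4 = S_3(3) = -5
t_q=1/2 is in segment 0 (τ=1/2); S_0(τ)=-13465/4544

y_0=-5 y_1=0 y_2=-4 y_3=3 y_4=-5
S(1/2) = -13465/4544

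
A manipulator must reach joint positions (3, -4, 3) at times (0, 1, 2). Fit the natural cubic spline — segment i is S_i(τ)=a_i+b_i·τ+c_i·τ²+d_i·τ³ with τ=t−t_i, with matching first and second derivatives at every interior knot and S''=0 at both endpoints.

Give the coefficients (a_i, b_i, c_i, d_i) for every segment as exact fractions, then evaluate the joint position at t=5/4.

  seg 0: a=3 b=-21/2 c=0 d=7/2
  seg 1: a=-4 b=0 c=21/2 d=-7/2
S(5/4) = -435/128

Δ: Δ0=-7, Δ1=7
row 1: diag=4, rhs=84; c'=1/4, d'=21
back: M1=21
M: M0=0, M1=21, M2=0
seg 0: a=3, c=M0/2=0, d=(M1−M0)/(6·1)=7/2, b=Δ0−h0·(2M0+M1)/6=-21/2
seg 1: a=-4, c=M1/2=21/2, d=(M2−M1)/(6·1)=-7/2, b=Δ1−h1·(2M1+M2)/6=0
t_q=5/4 → seg 1, τ=1/4; S=-4+0·τ+21/2·τ²+-7/2·τ³=-435/128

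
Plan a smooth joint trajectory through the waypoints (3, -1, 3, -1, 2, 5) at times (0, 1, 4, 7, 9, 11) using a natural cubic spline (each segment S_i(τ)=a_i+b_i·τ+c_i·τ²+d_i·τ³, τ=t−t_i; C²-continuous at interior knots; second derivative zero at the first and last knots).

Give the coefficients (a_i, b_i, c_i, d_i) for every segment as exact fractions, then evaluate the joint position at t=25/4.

Δ: Δ0=-4, Δ1=4/3, Δ2=-4/3, Δ3=3/2, Δ4=3/2
row 1: diag=8, rhs=32; c'=3/8, d'=4
row 2: denom=12−3·3/8=87/8; d'=(-16−3·4)/(87/8)=-224/87
row 3: denom=10−3·8/29=266/29; d'=(17−3·-224/87)/(266/29)=717/266
row 4: denom=8−2·29/133=1006/133; d'=(0−2·717/266)/(1006/133)=-717/1006
back: M4=-717/1006
back: M3=717/266−29/133·-717/1006=1434/503
back: M2=-224/87−8/29·1434/503=-5072/1509
back: M1=4−3/8·-5072/1509=2646/503
M: M0=0, M1=2646/503, M2=-5072/1509, M3=1434/503, M4=-717/1006, M5=0
seg 0: a=3, c=M0/2=0, d=(M1−M0)/(6·1)=441/503, b=Δ0−h0·(2M0+M1)/6=-2453/503
seg 1: a=-1, c=M1/2=1323/503, d=(M2−M1)/(6·3)=-6505/13581, b=Δ1−h1·(2M1+M2)/6=-1130/503
seg 2: a=3, c=M2/2=-2536/1509, d=(M3−M2)/(6·3)=4687/13581, b=Δ2−h2·(2M2+M3)/6=303/503
seg 3: a=-1, c=M3/2=717/503, d=(M4−M3)/(6·2)=-1195/4024, b=Δ3−h3·(2M3+M4)/6=-82/503
seg 4: a=2, c=M4/2=-717/2012, d=(M5−M4)/(6·2)=239/4024, b=Δ4−h4·(2M4+M5)/6=1987/1006
t_q=25/4 → seg 2, τ=9/4; S=3+303/503·τ+-2536/1509·τ²+4687/13581·τ³=-7131/32192

  seg 0: a=3 b=-2453/503 c=0 d=441/503
  seg 1: a=-1 b=-1130/503 c=1323/503 d=-6505/13581
  seg 2: a=3 b=303/503 c=-2536/1509 d=4687/13581
  seg 3: a=-1 b=-82/503 c=717/503 d=-1195/4024
  seg 4: a=2 b=1987/1006 c=-717/2012 d=239/4024
S(25/4) = -7131/32192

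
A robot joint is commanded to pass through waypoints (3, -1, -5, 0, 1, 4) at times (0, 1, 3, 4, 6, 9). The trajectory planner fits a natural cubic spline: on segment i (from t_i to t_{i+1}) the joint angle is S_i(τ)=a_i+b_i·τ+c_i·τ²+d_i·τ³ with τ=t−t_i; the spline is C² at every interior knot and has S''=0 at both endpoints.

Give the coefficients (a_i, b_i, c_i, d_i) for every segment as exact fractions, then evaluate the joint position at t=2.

  seg 0: a=3 b=-1676/433 c=0 d=-56/433
  seg 1: a=-1 b=-1844/433 c=-168/433 d=657/866
  seg 2: a=-5 b=1426/433 c=1803/433 d=-1064/433
  seg 3: a=0 b=1840/433 c=-1389/433 d=2309/3464
  seg 4: a=1 b=-505/866 c=1371/1732 d=-457/5196
S(2) = -4233/866

Δ: Δ0=-4, Δ1=-2, Δ2=5, Δ3=1/2, Δ4=1
row 1: diag=6, rhs=12; c'=1/3, d'=2
row 2: denom=6−2·1/3=16/3; d'=(42−2·2)/(16/3)=57/8
row 3: denom=6−1·3/16=93/16; d'=(-27−1·57/8)/(93/16)=-182/31
row 4: denom=10−2·32/93=866/93; d'=(3−2·-182/31)/(866/93)=1371/866
back: M4=1371/866
back: M3=-182/31−32/93·1371/866=-2778/433
back: M2=57/8−3/16·-2778/433=3606/433
back: M1=2−1/3·3606/433=-336/433
M: M0=0, M1=-336/433, M2=3606/433, M3=-2778/433, M4=1371/866, M5=0
seg 0: a=3, c=M0/2=0, d=(M1−M0)/(6·1)=-56/433, b=Δ0−h0·(2M0+M1)/6=-1676/433
seg 1: a=-1, c=M1/2=-168/433, d=(M2−M1)/(6·2)=657/866, b=Δ1−h1·(2M1+M2)/6=-1844/433
seg 2: a=-5, c=M2/2=1803/433, d=(M3−M2)/(6·1)=-1064/433, b=Δ2−h2·(2M2+M3)/6=1426/433
seg 3: a=0, c=M3/2=-1389/433, d=(M4−M3)/(6·2)=2309/3464, b=Δ3−h3·(2M3+M4)/6=1840/433
seg 4: a=1, c=M4/2=1371/1732, d=(M5−M4)/(6·3)=-457/5196, b=Δ4−h4·(2M4+M5)/6=-505/866
t_q=2 → seg 1, τ=1; S=-1+-1844/433·τ+-168/433·τ²+657/866·τ³=-4233/866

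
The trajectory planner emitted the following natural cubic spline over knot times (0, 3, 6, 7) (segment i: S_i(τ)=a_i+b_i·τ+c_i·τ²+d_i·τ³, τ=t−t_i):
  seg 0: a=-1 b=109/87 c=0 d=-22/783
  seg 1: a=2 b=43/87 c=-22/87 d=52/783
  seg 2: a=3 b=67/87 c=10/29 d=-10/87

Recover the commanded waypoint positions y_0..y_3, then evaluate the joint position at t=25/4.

y_0=-1 y_1=2 y_2=3 y_3=4
S(25/4) = 2981/928

y_0 = S_0(0) = a_0 = -1
y_1 = S_1(0) = a_1 = 2
y_2 = S_2(0) = a_2 = 3
y_3 = S_2(1) = 4
t_q=25/4 is in segment 2 (τ=1/4); S_2(τ)=2981/928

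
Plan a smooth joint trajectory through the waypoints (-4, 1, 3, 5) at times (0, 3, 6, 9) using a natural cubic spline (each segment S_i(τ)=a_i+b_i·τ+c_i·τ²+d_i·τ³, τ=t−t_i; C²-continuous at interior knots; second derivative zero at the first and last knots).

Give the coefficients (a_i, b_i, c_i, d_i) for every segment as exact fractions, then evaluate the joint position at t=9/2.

  seg 0: a=-4 b=29/15 c=0 d=-4/135
  seg 1: a=1 b=17/15 c=-4/15 d=1/27
  seg 2: a=3 b=8/15 c=1/15 d=-1/135
S(9/2) = 89/40

Δ: Δ0=5/3, Δ1=2/3, Δ2=2/3
row 1: diag=12, rhs=-6; c'=1/4, d'=-1/2
row 2: denom=12−3·1/4=45/4; d'=(0−3·-1/2)/(45/4)=2/15
back: M2=2/15
back: M1=-1/2−1/4·2/15=-8/15
M: M0=0, M1=-8/15, M2=2/15, M3=0
seg 0: a=-4, c=M0/2=0, d=(M1−M0)/(6·3)=-4/135, b=Δ0−h0·(2M0+M1)/6=29/15
seg 1: a=1, c=M1/2=-4/15, d=(M2−M1)/(6·3)=1/27, b=Δ1−h1·(2M1+M2)/6=17/15
seg 2: a=3, c=M2/2=1/15, d=(M3−M2)/(6·3)=-1/135, b=Δ2−h2·(2M2+M3)/6=8/15
t_q=9/2 → seg 1, τ=3/2; S=1+17/15·τ+-4/15·τ²+1/27·τ³=89/40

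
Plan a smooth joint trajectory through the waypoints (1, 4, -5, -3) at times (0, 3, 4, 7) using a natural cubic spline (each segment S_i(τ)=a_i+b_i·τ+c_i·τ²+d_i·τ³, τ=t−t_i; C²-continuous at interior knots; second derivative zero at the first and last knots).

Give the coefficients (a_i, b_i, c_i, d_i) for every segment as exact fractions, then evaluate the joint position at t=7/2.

Δ: Δ0=1, Δ1=-9, Δ2=2/3
row 1: diag=8, rhs=-60; c'=1/8, d'=-15/2
row 2: denom=8−1·1/8=63/8; d'=(58−1·-15/2)/(63/8)=524/63
back: M2=524/63
back: M1=-15/2−1/8·524/63=-538/63
M: M0=0, M1=-538/63, M2=524/63, M3=0
seg 0: a=1, c=M0/2=0, d=(M1−M0)/(6·3)=-269/567, b=Δ0−h0·(2M0+M1)/6=332/63
seg 1: a=4, c=M1/2=-269/63, d=(M2−M1)/(6·1)=59/21, b=Δ1−h1·(2M1+M2)/6=-475/63
seg 2: a=-5, c=M2/2=262/63, d=(M3−M2)/(6·3)=-262/567, b=Δ2−h2·(2M2+M3)/6=-482/63
t_q=7/2 → seg 1, τ=1/2; S=4+-475/63·τ+-269/63·τ²+59/21·τ³=-35/72

  seg 0: a=1 b=332/63 c=0 d=-269/567
  seg 1: a=4 b=-475/63 c=-269/63 d=59/21
  seg 2: a=-5 b=-482/63 c=262/63 d=-262/567
S(7/2) = -35/72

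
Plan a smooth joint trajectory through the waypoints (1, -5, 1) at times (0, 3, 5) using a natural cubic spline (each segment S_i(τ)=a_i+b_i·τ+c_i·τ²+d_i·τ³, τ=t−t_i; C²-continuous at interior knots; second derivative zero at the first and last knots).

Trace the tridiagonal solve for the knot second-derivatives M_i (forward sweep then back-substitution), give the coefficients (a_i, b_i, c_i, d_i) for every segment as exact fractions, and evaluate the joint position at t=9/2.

  seg 0: a=1 b=-7/2 c=0 d=1/6
  seg 1: a=-5 b=1 c=3/2 d=-1/4
S(9/2) = -31/32

Δ: Δ0=-2, Δ1=3
row 1: diag=10, rhs=30; c'=1/5, d'=3
back: M1=3
M: M0=0, M1=3, M2=0
seg 0: a=1, c=M0/2=0, d=(M1−M0)/(6·3)=1/6, b=Δ0−h0·(2M0+M1)/6=-7/2
seg 1: a=-5, c=M1/2=3/2, d=(M2−M1)/(6·2)=-1/4, b=Δ1−h1·(2M1+M2)/6=1
t_q=9/2 → seg 1, τ=3/2; S=-5+1·τ+3/2·τ²+-1/4·τ³=-31/32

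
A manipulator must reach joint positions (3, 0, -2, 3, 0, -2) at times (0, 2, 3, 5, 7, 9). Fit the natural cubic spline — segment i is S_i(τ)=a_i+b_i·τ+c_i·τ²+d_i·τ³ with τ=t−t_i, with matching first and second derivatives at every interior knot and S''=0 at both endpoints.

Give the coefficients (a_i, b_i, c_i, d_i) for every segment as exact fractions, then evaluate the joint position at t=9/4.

Δ: Δ0=-3/2, Δ1=-2, Δ2=5/2, Δ3=-3/2, Δ4=-1
row 1: diag=6, rhs=-3; c'=1/6, d'=-1/2
row 2: denom=6−1·1/6=35/6; d'=(27−1·-1/2)/(35/6)=33/7
row 3: denom=8−2·12/35=256/35; d'=(-24−2·33/7)/(256/35)=-585/128
row 4: denom=8−2·35/128=477/64; d'=(3−2·-585/128)/(477/64)=259/159
back: M4=259/159
back: M3=-585/128−35/128·259/159=-1595/318
back: M2=33/7−12/35·-1595/318=341/53
back: M1=-1/2−1/6·341/53=-250/159
M: M0=0, M1=-250/159, M2=341/53, M3=-1595/318, M4=259/159, M5=0
seg 0: a=3, c=M0/2=0, d=(M1−M0)/(6·2)=-125/954, b=Δ0−h0·(2M0+M1)/6=-931/954
seg 1: a=0, c=M1/2=-125/159, d=(M2−M1)/(6·1)=1273/954, b=Δ1−h1·(2M1+M2)/6=-2431/954
seg 2: a=-2, c=M2/2=341/106, d=(M3−M2)/(6·2)=-3641/3816, b=Δ2−h2·(2M2+M3)/6=-56/477
seg 3: a=3, c=M3/2=-1595/636, d=(M4−M3)/(6·2)=2113/3816, b=Δ3−h3·(2M3+M4)/6=1241/954
seg 4: a=0, c=M4/2=259/318, d=(M5−M4)/(6·2)=-259/1908, b=Δ4−h4·(2M4+M5)/6=-995/477
t_q=9/4 → seg 1, τ=1/4; S=0+-2431/954·τ+-125/159·τ²+1273/954·τ³=-13541/20352

  seg 0: a=3 b=-931/954 c=0 d=-125/954
  seg 1: a=0 b=-2431/954 c=-125/159 d=1273/954
  seg 2: a=-2 b=-56/477 c=341/106 d=-3641/3816
  seg 3: a=3 b=1241/954 c=-1595/636 d=2113/3816
  seg 4: a=0 b=-995/477 c=259/318 d=-259/1908
S(9/4) = -13541/20352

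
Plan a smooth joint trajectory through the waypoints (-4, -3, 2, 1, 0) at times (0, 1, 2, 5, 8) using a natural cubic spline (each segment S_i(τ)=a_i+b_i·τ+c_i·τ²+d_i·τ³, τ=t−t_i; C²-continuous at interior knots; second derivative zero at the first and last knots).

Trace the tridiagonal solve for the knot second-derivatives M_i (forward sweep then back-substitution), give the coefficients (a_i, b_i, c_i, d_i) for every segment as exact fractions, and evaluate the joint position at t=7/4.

Δ: Δ0=1, Δ1=5, Δ2=-1/3, Δ3=-1/3
row 1: diag=4, rhs=24; c'=1/4, d'=6
row 2: denom=8−1·1/4=31/4; d'=(-32−1·6)/(31/4)=-152/31
row 3: denom=12−3·12/31=336/31; d'=(0−3·-152/31)/(336/31)=19/14
back: M3=19/14
back: M2=-152/31−12/31·19/14=-38/7
back: M1=6−1/4·-38/7=103/14
M: M0=0, M1=103/14, M2=-38/7, M3=19/14, M4=0
seg 0: a=-4, c=M0/2=0, d=(M1−M0)/(6·1)=103/84, b=Δ0−h0·(2M0+M1)/6=-19/84
seg 1: a=-3, c=M1/2=103/28, d=(M2−M1)/(6·1)=-179/84, b=Δ1−h1·(2M1+M2)/6=145/42
seg 2: a=2, c=M2/2=-19/7, d=(M3−M2)/(6·3)=95/252, b=Δ2−h2·(2M2+M3)/6=53/12
seg 3: a=1, c=M3/2=19/28, d=(M4−M3)/(6·3)=-19/252, b=Δ3−h3·(2M3+M4)/6=-71/42
t_q=7/4 → seg 1, τ=3/4; S=-3+145/42·τ+103/28·τ²+-179/84·τ³=1361/1792

  seg 0: a=-4 b=-19/84 c=0 d=103/84
  seg 1: a=-3 b=145/42 c=103/28 d=-179/84
  seg 2: a=2 b=53/12 c=-19/7 d=95/252
  seg 3: a=1 b=-71/42 c=19/28 d=-19/252
S(7/4) = 1361/1792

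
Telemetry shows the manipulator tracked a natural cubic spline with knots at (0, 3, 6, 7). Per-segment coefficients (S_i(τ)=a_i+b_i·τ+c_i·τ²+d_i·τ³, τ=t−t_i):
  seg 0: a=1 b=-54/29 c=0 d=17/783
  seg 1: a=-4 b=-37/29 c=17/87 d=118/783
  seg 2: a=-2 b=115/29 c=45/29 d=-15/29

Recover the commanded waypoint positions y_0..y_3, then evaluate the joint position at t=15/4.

y_0 = S_0(0) = a_0 = 1
y_1 = S_1(0) = a_1 = -4
y_2 = S_2(0) = a_2 = -2
y_3 = S_2(1) = 3
t_q=15/4 is in segment 1 (τ=3/4); S_1(τ)=-4439/928

y_0=1 y_1=-4 y_2=-2 y_3=3
S(15/4) = -4439/928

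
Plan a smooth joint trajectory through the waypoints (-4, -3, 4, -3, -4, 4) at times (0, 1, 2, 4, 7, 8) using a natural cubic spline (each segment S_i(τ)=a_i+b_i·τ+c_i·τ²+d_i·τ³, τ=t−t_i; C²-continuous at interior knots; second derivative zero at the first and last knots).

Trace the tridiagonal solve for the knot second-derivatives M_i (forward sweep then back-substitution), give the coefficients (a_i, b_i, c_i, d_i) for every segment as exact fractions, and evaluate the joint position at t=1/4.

  seg 0: a=-4 b=-9631/9030 c=0 d=18661/9030
  seg 1: a=-3 b=23176/4515 c=18661/3010 d=-7825/1806
  seg 2: a=4 b=5849/1290 c=-10232/1505 d=12559/9030
  seg 3: a=-3 b=-53917/9030 c=2327/1505 d=3007/27090
  seg 4: a=-4 b=28459/4515 c=7661/3010 d=-7661/9030
S(1/4) = -163141/38528

Δ: Δ0=1, Δ1=7, Δ2=-7/2, Δ3=-1/3, Δ4=8
row 1: diag=4, rhs=36; c'=1/4, d'=9
row 2: denom=6−1·1/4=23/4; d'=(-63−1·9)/(23/4)=-288/23
row 3: denom=10−2·8/23=214/23; d'=(19−2·-288/23)/(214/23)=1013/214
row 4: denom=8−3·69/214=1505/214; d'=(50−3·1013/214)/(1505/214)=7661/1505
back: M4=7661/1505
back: M3=1013/214−69/214·7661/1505=4654/1505
back: M2=-288/23−8/23·4654/1505=-20464/1505
back: M1=9−1/4·-20464/1505=18661/1505
M: M0=0, M1=18661/1505, M2=-20464/1505, M3=4654/1505, M4=7661/1505, M5=0
seg 0: a=-4, c=M0/2=0, d=(M1−M0)/(6·1)=18661/9030, b=Δ0−h0·(2M0+M1)/6=-9631/9030
seg 1: a=-3, c=M1/2=18661/3010, d=(M2−M1)/(6·1)=-7825/1806, b=Δ1−h1·(2M1+M2)/6=23176/4515
seg 2: a=4, c=M2/2=-10232/1505, d=(M3−M2)/(6·2)=12559/9030, b=Δ2−h2·(2M2+M3)/6=5849/1290
seg 3: a=-3, c=M3/2=2327/1505, d=(M4−M3)/(6·3)=3007/27090, b=Δ3−h3·(2M3+M4)/6=-53917/9030
seg 4: a=-4, c=M4/2=7661/3010, d=(M5−M4)/(6·1)=-7661/9030, b=Δ4−h4·(2M4+M5)/6=28459/4515
t_q=1/4 → seg 0, τ=1/4; S=-4+-9631/9030·τ+0·τ²+18661/9030·τ³=-163141/38528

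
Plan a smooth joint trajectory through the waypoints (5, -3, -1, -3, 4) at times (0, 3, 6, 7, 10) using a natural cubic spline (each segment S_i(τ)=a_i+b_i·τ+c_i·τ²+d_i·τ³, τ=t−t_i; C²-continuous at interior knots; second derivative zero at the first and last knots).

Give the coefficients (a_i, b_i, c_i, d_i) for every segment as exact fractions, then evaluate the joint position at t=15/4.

  seg 0: a=5 b=-895/228 c=0 d=287/2052
  seg 1: a=-3 b=-17/114 c=287/228 d=-25/76
  seg 2: a=-1 b=-337/228 c=-97/57 d=269/228
  seg 3: a=-3 b=-51/38 c=419/228 d=-419/2052
S(15/4) = -12367/4864

Δ: Δ0=-8/3, Δ1=2/3, Δ2=-2, Δ3=7/3
row 1: diag=12, rhs=20; c'=1/4, d'=5/3
row 2: denom=8−3·1/4=29/4; d'=(-16−3·5/3)/(29/4)=-84/29
row 3: denom=8−1·4/29=228/29; d'=(26−1·-84/29)/(228/29)=419/114
back: M3=419/114
back: M2=-84/29−4/29·419/114=-194/57
back: M1=5/3−1/4·-194/57=287/114
M: M0=0, M1=287/114, M2=-194/57, M3=419/114, M4=0
seg 0: a=5, c=M0/2=0, d=(M1−M0)/(6·3)=287/2052, b=Δ0−h0·(2M0+M1)/6=-895/228
seg 1: a=-3, c=M1/2=287/228, d=(M2−M1)/(6·3)=-25/76, b=Δ1−h1·(2M1+M2)/6=-17/114
seg 2: a=-1, c=M2/2=-97/57, d=(M3−M2)/(6·1)=269/228, b=Δ2−h2·(2M2+M3)/6=-337/228
seg 3: a=-3, c=M3/2=419/228, d=(M4−M3)/(6·3)=-419/2052, b=Δ3−h3·(2M3+M4)/6=-51/38
t_q=15/4 → seg 1, τ=3/4; S=-3+-17/114·τ+287/228·τ²+-25/76·τ³=-12367/4864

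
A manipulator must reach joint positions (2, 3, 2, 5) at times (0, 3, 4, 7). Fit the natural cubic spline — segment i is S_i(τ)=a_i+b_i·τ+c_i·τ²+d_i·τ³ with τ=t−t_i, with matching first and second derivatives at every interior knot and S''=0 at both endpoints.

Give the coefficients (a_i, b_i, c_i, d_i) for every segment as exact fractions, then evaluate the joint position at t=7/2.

  seg 0: a=2 b=59/63 c=0 d=-38/567
  seg 1: a=3 b=-55/63 c=-38/63 d=10/21
  seg 2: a=2 b=-41/63 c=52/63 d=-52/567
S(7/2) = 89/36

Δ: Δ0=1/3, Δ1=-1, Δ2=1
row 1: diag=8, rhs=-8; c'=1/8, d'=-1
row 2: denom=8−1·1/8=63/8; d'=(12−1·-1)/(63/8)=104/63
back: M2=104/63
back: M1=-1−1/8·104/63=-76/63
M: M0=0, M1=-76/63, M2=104/63, M3=0
seg 0: a=2, c=M0/2=0, d=(M1−M0)/(6·3)=-38/567, b=Δ0−h0·(2M0+M1)/6=59/63
seg 1: a=3, c=M1/2=-38/63, d=(M2−M1)/(6·1)=10/21, b=Δ1−h1·(2M1+M2)/6=-55/63
seg 2: a=2, c=M2/2=52/63, d=(M3−M2)/(6·3)=-52/567, b=Δ2−h2·(2M2+M3)/6=-41/63
t_q=7/2 → seg 1, τ=1/2; S=3+-55/63·τ+-38/63·τ²+10/21·τ³=89/36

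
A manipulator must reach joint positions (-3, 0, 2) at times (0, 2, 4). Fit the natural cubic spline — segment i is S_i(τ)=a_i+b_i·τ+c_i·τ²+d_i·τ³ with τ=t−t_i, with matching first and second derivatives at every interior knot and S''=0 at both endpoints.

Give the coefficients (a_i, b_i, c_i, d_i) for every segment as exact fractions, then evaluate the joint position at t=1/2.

  seg 0: a=-3 b=13/8 c=0 d=-1/32
  seg 1: a=0 b=5/4 c=-3/16 d=1/32
S(1/2) = -561/256

Δ: Δ0=3/2, Δ1=1
row 1: diag=8, rhs=-3; c'=1/4, d'=-3/8
back: M1=-3/8
M: M0=0, M1=-3/8, M2=0
seg 0: a=-3, c=M0/2=0, d=(M1−M0)/(6·2)=-1/32, b=Δ0−h0·(2M0+M1)/6=13/8
seg 1: a=0, c=M1/2=-3/16, d=(M2−M1)/(6·2)=1/32, b=Δ1−h1·(2M1+M2)/6=5/4
t_q=1/2 → seg 0, τ=1/2; S=-3+13/8·τ+0·τ²+-1/32·τ³=-561/256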